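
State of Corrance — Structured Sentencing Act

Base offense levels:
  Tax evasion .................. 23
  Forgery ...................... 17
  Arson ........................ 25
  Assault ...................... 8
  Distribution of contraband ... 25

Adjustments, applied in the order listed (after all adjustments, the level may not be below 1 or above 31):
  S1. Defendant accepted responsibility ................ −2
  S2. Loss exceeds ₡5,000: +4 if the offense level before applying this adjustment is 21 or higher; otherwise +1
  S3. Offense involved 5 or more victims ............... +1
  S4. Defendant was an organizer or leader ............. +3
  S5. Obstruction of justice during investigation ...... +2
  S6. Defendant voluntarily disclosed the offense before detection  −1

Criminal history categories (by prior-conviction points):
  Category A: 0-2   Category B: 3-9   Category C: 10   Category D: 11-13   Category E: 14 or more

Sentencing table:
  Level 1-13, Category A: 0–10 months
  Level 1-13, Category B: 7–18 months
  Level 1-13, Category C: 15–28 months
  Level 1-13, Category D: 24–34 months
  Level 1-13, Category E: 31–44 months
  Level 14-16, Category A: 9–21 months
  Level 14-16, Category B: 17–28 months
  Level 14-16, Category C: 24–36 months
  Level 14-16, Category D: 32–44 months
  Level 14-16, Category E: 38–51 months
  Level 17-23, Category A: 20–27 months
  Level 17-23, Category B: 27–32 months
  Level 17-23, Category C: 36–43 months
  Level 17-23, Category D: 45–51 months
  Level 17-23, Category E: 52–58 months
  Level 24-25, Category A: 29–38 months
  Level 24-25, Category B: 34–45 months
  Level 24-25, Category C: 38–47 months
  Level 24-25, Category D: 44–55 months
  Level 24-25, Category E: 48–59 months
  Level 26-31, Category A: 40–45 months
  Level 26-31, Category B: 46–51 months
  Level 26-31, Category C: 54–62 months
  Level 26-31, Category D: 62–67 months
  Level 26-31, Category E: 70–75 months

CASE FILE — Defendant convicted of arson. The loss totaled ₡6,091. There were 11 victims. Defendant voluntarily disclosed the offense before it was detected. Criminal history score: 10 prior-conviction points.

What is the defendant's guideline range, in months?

Base offense level for arson: 25.
S1 does not apply.
S2 applies (level before this adjustment is 25 ≥ 21, so +4): 25 + 4 = 29.
S3 applies: 29 + 1 = 30.
S4 does not apply.
S6 applies: 30 − 1 = 29.
Final offense level: 29.
Criminal history: 10 prior points → Category C (10).
Level 29 falls in the 26-31 band.
Grid: Level 26-31 × Category C = 54-62 months.

54-62 months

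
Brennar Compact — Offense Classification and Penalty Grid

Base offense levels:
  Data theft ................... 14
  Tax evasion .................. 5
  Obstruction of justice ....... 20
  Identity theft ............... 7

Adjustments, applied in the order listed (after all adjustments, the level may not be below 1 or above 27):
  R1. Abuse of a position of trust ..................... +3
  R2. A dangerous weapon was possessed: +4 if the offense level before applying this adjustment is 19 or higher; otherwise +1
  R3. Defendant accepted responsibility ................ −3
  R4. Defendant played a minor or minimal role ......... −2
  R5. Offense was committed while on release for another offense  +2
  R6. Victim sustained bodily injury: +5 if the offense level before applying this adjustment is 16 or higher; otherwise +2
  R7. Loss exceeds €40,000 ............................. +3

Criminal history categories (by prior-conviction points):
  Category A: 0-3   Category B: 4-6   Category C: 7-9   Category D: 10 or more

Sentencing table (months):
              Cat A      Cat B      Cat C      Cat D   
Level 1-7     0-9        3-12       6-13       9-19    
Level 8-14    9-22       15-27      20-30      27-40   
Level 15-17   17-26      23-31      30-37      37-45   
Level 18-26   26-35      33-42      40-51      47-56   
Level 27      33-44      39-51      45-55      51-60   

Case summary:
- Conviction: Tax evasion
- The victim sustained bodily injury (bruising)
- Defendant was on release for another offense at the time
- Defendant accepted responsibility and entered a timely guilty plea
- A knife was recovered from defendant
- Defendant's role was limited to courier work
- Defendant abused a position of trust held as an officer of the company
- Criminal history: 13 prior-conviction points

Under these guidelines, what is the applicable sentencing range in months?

27-40 months

Base offense level for tax evasion: 5.
R1 applies: 5 + 3 = 8.
R2 applies (level before this adjustment is 8 < 19, so +1): 8 + 1 = 9.
R3 applies: 9 − 3 = 6.
R4 applies: 6 − 2 = 4.
R5 applies: 4 + 2 = 6.
R6 applies (level before this adjustment is 6 < 16, so +2): 6 + 2 = 8.
R7 does not apply.
Final offense level: 8.
Criminal history: 13 prior points → Category D (10+).
Level 8 falls in the 8-14 band.
Grid: Level 8-14 × Category D = 27-40 months.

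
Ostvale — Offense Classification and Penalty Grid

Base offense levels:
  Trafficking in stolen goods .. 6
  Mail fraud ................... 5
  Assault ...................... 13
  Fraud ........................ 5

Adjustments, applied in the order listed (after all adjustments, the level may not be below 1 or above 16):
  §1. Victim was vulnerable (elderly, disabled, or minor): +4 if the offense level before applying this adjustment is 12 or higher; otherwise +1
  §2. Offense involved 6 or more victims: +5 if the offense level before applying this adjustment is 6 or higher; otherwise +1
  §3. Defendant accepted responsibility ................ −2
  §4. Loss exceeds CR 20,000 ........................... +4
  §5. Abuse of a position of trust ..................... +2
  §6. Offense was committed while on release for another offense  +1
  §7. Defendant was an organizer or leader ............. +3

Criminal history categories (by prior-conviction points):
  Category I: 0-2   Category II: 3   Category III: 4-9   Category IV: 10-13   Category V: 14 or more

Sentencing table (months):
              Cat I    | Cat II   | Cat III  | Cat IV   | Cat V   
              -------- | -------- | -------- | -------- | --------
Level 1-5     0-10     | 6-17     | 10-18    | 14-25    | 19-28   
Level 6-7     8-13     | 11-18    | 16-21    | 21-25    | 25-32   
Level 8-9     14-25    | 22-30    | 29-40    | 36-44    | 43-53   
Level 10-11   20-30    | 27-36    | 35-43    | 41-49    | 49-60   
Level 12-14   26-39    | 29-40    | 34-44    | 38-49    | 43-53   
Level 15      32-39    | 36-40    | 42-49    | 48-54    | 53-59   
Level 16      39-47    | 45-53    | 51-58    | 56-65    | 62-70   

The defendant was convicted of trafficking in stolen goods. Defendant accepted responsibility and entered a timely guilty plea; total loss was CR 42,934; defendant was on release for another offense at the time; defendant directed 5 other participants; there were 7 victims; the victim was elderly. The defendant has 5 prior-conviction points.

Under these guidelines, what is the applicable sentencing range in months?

51-58 months

Base offense level for trafficking in stolen goods: 6.
§1 applies (level before this adjustment is 6 < 12, so +1): 6 + 1 = 7.
§2 applies (level before this adjustment is 7 ≥ 6, so +5): 7 + 5 = 12.
§3 applies: 12 − 2 = 10.
§4 applies: 10 + 4 = 14.
§6 applies: 14 + 1 = 15.
§7 applies: 15 + 3 = 18.
Level 18 exceeds the maximum of 16; capped at 16.
Final offense level: 16.
Criminal history: 5 prior points → Category III (4-9).
Level 16 falls in the 16 band.
Grid: Level 16 × Category III = 51-58 months.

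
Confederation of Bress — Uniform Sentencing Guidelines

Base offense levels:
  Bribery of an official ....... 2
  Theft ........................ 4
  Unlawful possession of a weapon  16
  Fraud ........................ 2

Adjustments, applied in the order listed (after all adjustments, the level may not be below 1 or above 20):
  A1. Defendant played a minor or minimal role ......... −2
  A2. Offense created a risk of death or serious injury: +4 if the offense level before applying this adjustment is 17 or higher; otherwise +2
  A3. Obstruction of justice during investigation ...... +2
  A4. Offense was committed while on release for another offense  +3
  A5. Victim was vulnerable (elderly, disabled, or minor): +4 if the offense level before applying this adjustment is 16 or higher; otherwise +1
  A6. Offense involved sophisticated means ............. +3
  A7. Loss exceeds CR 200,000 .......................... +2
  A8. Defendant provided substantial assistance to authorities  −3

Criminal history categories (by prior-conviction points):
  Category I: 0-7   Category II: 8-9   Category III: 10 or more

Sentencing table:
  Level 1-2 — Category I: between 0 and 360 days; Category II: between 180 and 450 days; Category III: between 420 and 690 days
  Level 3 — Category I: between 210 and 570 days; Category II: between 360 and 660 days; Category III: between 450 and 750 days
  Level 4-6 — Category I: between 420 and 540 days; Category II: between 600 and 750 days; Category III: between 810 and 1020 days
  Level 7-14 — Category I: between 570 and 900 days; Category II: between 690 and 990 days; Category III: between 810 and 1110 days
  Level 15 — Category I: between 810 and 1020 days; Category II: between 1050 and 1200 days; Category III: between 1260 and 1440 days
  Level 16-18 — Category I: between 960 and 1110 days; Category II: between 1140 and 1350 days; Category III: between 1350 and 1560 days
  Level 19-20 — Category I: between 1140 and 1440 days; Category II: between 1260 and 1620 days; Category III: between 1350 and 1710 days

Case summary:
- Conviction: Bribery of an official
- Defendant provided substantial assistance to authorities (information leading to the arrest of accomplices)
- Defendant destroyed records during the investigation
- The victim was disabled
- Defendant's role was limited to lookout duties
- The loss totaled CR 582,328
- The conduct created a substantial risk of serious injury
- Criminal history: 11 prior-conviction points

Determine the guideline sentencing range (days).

Base offense level for bribery of an official: 2.
A1 applies: 2 − 2 = 0.
A2 applies (level before this adjustment is 0 < 17, so +2): 0 + 2 = 2.
A3 applies: 2 + 2 = 4.
A5 applies (level before this adjustment is 4 < 16, so +1): 4 + 1 = 5.
A7 applies: 5 + 2 = 7.
A8 applies: 7 − 3 = 4.
Final offense level: 4.
Criminal history: 11 prior points → Category III (10+).
Level 4 falls in the 4-6 band.
Grid: Level 4-6 × Category III = 810-1020 days.

810-1020 days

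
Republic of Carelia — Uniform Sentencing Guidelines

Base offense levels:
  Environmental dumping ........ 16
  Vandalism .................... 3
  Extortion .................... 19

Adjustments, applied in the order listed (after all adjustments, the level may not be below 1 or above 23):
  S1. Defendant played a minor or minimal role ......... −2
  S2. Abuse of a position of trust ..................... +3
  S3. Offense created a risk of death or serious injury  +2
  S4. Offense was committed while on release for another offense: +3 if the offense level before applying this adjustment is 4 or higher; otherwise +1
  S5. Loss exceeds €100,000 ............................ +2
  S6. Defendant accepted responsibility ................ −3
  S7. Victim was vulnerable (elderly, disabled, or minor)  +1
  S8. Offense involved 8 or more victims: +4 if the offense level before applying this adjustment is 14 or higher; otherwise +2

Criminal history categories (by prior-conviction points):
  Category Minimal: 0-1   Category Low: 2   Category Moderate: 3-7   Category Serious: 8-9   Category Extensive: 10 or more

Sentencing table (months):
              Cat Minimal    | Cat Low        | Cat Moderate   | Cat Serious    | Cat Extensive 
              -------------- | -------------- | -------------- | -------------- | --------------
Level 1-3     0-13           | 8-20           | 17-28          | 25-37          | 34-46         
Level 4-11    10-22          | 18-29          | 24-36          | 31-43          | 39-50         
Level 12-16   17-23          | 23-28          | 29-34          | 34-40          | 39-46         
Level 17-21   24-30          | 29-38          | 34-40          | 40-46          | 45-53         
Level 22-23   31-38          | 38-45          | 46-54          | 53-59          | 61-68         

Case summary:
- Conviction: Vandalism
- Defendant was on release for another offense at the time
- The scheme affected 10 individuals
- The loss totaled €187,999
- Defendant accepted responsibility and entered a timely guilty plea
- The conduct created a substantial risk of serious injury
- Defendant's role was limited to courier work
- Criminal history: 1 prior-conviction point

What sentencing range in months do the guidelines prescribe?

10-22 months

Base offense level for vandalism: 3.
S1 applies: 3 − 2 = 1.
S3 applies: 1 + 2 = 3.
S4 applies (level before this adjustment is 3 < 4, so +1): 3 + 1 = 4.
S5 applies: 4 + 2 = 6.
S6 applies: 6 − 3 = 3.
S8 applies (level before this adjustment is 3 < 14, so +2): 3 + 2 = 5.
Final offense level: 5.
Criminal history: 1 prior point → Category Minimal (0-1).
Level 5 falls in the 4-11 band.
Grid: Level 4-11 × Category Minimal = 10-22 months.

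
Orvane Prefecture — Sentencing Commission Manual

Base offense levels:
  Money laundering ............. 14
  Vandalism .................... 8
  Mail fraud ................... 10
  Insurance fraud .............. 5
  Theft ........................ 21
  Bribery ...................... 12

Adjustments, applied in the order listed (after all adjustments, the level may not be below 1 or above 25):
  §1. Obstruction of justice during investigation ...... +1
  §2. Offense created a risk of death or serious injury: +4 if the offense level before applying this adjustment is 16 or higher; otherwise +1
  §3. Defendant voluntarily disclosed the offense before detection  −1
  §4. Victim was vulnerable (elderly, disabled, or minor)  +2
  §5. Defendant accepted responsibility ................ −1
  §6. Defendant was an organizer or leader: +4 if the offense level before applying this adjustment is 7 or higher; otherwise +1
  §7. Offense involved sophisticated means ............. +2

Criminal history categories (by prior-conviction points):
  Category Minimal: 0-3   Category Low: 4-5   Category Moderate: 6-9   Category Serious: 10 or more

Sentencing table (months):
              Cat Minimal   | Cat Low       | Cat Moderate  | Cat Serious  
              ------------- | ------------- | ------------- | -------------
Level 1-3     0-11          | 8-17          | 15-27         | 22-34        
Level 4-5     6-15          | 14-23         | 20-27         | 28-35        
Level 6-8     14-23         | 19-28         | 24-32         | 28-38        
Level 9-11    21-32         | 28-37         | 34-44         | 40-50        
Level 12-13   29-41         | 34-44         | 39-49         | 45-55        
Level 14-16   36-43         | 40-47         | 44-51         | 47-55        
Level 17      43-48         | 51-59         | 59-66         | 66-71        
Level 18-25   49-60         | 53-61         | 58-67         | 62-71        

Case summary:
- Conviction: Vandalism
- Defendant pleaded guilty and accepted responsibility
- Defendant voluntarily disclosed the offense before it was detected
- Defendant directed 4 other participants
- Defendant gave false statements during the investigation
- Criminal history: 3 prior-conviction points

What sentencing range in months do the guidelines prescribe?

Base offense level for vandalism: 8.
§1 applies: 8 + 1 = 9.
§2 does not apply.
§3 applies: 9 − 1 = 8.
§5 applies: 8 − 1 = 7.
§6 applies (level before this adjustment is 7 ≥ 7, so +4): 7 + 4 = 11.
Final offense level: 11.
Criminal history: 3 prior points → Category Minimal (0-3).
Level 11 falls in the 9-11 band.
Grid: Level 9-11 × Category Minimal = 21-32 months.

21-32 months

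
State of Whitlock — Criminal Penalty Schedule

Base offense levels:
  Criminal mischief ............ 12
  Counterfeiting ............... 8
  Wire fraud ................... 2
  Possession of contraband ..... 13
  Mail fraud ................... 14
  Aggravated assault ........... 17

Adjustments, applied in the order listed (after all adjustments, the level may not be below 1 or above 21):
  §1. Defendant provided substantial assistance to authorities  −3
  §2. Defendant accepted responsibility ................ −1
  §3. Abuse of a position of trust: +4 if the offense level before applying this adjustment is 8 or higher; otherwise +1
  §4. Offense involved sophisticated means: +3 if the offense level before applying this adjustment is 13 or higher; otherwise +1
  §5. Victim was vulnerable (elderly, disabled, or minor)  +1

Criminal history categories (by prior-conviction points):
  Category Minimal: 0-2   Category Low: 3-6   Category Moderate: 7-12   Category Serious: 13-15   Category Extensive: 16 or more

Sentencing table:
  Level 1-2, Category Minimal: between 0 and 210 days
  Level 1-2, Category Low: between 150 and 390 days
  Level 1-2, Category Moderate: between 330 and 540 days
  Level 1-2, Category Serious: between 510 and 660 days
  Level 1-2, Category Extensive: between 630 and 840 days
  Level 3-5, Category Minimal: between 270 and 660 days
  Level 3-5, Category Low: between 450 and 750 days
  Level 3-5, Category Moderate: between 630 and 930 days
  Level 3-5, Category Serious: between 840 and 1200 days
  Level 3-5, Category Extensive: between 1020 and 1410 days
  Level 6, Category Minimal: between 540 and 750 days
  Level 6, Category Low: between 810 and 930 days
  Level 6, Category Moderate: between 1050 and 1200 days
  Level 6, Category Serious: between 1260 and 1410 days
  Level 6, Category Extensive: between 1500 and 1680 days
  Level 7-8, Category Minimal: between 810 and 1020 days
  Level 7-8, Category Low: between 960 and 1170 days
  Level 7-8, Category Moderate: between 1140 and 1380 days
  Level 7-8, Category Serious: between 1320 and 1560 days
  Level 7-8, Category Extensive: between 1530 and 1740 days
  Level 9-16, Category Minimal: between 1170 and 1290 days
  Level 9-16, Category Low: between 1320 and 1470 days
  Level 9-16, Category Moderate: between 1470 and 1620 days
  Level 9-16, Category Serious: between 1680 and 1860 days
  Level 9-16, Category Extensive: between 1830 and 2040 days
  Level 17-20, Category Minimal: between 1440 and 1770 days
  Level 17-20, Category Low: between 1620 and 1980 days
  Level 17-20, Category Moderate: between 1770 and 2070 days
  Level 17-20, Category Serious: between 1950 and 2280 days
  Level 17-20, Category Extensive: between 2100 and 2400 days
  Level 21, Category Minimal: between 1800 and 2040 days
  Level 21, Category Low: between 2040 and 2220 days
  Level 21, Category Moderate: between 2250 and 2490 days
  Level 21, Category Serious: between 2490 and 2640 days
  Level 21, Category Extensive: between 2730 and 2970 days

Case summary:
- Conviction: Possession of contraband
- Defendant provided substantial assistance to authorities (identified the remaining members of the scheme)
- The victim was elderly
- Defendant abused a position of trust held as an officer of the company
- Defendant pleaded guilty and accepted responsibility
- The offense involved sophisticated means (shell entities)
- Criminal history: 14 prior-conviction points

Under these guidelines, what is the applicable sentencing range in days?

1950-2280 days

Base offense level for possession of contraband: 13.
§1 applies: 13 − 3 = 10.
§2 applies: 10 − 1 = 9.
§3 applies (level before this adjustment is 9 ≥ 8, so +4): 9 + 4 = 13.
§4 applies (level before this adjustment is 13 ≥ 13, so +3): 13 + 3 = 16.
§5 applies: 16 + 1 = 17.
Final offense level: 17.
Criminal history: 14 prior points → Category Serious (13-15).
Level 17 falls in the 17-20 band.
Grid: Level 17-20 × Category Serious = 1950-2280 days.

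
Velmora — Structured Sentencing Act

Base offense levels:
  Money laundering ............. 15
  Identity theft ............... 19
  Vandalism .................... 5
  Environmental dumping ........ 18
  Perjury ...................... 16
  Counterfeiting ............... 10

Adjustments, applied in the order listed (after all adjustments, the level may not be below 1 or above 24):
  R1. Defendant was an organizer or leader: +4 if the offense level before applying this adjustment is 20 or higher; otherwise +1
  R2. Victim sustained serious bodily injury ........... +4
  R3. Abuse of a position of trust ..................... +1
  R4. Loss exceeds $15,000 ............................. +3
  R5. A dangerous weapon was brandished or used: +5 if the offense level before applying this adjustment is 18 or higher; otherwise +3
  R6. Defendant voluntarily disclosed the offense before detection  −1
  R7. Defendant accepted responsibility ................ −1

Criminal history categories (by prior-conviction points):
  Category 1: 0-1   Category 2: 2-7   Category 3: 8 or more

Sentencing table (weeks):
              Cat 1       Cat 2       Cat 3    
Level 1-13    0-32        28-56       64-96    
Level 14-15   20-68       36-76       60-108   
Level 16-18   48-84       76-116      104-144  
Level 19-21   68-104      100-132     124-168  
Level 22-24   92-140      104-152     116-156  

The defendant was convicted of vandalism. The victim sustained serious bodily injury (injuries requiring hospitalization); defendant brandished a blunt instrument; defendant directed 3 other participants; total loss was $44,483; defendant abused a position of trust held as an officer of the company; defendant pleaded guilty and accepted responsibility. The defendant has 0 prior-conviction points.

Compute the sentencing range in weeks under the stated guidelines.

48-84 weeks

Base offense level for vandalism: 5.
R1 applies (level before this adjustment is 5 < 20, so +1): 5 + 1 = 6.
R2 applies: 6 + 4 = 10.
R3 applies: 10 + 1 = 11.
R4 applies: 11 + 3 = 14.
R5 applies (level before this adjustment is 14 < 18, so +3): 14 + 3 = 17.
R7 applies: 17 − 1 = 16.
Final offense level: 16.
Criminal history: 0 prior points → Category 1 (0-1).
Level 16 falls in the 16-18 band.
Grid: Level 16-18 × Category 1 = 48-84 weeks.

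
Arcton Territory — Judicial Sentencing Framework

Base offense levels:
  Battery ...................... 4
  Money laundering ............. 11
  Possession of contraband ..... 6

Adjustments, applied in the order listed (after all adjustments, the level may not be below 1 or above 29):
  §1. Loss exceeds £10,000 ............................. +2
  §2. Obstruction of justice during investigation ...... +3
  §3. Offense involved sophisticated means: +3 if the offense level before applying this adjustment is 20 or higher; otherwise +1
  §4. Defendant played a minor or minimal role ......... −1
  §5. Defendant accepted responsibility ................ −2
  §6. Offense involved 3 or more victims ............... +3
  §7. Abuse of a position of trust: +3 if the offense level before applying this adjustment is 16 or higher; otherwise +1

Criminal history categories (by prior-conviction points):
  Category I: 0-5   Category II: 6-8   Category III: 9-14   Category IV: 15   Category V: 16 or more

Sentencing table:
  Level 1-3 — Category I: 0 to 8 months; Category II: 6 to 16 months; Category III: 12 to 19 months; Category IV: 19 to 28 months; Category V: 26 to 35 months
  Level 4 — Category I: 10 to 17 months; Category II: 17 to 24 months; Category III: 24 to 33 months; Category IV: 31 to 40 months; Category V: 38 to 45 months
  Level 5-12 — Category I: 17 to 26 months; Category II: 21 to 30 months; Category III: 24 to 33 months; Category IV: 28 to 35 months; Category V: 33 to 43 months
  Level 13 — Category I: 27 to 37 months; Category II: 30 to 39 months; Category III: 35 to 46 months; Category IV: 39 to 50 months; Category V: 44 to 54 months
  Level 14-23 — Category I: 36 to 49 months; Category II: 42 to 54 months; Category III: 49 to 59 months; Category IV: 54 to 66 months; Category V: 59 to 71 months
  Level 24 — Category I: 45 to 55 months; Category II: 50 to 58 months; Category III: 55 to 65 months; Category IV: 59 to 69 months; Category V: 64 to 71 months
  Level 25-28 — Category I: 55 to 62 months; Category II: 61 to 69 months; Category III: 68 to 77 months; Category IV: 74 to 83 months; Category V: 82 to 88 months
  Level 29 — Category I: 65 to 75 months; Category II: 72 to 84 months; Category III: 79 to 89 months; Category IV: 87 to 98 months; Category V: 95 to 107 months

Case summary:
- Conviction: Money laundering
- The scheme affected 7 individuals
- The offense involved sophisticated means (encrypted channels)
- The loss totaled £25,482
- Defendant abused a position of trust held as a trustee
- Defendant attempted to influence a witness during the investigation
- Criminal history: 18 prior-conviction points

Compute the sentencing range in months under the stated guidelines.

59-71 months

Base offense level for money laundering: 11.
§1 applies: 11 + 2 = 13.
§2 applies: 13 + 3 = 16.
§3 applies (level before this adjustment is 16 < 20, so +1): 16 + 1 = 17.
§4 does not apply.
§5 does not apply.
§6 applies: 17 + 3 = 20.
§7 applies (level before this adjustment is 20 ≥ 16, so +3): 20 + 3 = 23.
Final offense level: 23.
Criminal history: 18 prior points → Category V (16+).
Level 23 falls in the 14-23 band.
Grid: Level 14-23 × Category V = 59-71 months.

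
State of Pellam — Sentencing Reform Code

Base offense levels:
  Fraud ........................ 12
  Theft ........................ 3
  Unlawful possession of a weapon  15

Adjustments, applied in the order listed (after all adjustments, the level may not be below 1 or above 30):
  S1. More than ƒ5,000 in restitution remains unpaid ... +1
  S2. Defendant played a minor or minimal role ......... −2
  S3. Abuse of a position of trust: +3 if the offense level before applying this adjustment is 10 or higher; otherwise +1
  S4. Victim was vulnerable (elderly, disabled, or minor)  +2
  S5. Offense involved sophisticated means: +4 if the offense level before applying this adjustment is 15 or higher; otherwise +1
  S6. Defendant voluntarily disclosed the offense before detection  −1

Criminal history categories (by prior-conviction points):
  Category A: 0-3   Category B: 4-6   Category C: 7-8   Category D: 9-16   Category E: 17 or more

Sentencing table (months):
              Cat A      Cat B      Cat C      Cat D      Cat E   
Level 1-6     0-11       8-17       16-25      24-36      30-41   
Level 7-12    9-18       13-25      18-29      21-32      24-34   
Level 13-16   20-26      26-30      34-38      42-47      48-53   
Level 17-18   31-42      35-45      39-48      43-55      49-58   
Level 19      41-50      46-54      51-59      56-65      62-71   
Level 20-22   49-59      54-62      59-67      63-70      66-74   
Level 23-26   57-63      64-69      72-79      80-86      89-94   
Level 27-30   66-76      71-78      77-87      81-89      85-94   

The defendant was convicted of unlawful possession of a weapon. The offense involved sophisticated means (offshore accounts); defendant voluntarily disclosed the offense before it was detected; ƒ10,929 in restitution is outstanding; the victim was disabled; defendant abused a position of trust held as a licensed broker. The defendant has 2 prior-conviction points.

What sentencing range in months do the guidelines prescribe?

Base offense level for unlawful possession of a weapon: 15.
S1 applies: 15 + 1 = 16.
S3 applies (level before this adjustment is 16 ≥ 10, so +3): 16 + 3 = 19.
S4 applies: 19 + 2 = 21.
S5 applies (level before this adjustment is 21 ≥ 15, so +4): 21 + 4 = 25.
S6 applies: 25 − 1 = 24.
Final offense level: 24.
Criminal history: 2 prior points → Category A (0-3).
Level 24 falls in the 23-26 band.
Grid: Level 23-26 × Category A = 57-63 months.

57-63 months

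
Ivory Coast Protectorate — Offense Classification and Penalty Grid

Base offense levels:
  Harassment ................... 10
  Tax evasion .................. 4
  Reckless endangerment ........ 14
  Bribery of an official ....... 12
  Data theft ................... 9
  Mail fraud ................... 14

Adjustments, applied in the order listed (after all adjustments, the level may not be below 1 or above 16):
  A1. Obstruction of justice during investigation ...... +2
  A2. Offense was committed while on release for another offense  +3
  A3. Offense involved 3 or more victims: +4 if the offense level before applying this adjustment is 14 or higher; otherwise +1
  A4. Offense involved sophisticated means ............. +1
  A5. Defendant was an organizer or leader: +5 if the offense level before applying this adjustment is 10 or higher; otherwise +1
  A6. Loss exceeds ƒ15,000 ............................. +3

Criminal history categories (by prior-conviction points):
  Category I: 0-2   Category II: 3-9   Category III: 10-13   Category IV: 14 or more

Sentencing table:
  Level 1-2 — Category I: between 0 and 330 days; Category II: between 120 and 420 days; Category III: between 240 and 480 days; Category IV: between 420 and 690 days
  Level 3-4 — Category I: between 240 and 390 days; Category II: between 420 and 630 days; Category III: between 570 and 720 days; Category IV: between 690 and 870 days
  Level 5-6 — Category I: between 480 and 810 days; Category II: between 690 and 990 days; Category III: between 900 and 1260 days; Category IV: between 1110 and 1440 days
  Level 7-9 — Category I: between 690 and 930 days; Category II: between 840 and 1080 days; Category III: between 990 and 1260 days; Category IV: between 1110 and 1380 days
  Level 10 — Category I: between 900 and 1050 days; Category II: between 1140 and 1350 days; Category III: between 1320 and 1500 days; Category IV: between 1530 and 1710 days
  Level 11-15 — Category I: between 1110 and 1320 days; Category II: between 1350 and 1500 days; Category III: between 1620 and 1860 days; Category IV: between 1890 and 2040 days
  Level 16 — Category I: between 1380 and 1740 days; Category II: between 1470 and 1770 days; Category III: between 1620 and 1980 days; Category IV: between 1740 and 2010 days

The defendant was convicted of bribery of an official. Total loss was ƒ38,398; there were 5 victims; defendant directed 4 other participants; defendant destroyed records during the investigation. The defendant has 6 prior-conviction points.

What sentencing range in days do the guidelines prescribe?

1470-1770 days

Base offense level for bribery of an official: 12.
A1 applies: 12 + 2 = 14.
A3 applies (level before this adjustment is 14 ≥ 14, so +4): 14 + 4 = 18.
A4 does not apply.
A5 applies (level before this adjustment is 18 ≥ 10, so +5): 18 + 5 = 23.
A6 applies: 23 + 3 = 26.
Level 26 exceeds the maximum of 16; capped at 16.
Final offense level: 16.
Criminal history: 6 prior points → Category II (3-9).
Level 16 falls in the 16 band.
Grid: Level 16 × Category II = 1470-1770 days.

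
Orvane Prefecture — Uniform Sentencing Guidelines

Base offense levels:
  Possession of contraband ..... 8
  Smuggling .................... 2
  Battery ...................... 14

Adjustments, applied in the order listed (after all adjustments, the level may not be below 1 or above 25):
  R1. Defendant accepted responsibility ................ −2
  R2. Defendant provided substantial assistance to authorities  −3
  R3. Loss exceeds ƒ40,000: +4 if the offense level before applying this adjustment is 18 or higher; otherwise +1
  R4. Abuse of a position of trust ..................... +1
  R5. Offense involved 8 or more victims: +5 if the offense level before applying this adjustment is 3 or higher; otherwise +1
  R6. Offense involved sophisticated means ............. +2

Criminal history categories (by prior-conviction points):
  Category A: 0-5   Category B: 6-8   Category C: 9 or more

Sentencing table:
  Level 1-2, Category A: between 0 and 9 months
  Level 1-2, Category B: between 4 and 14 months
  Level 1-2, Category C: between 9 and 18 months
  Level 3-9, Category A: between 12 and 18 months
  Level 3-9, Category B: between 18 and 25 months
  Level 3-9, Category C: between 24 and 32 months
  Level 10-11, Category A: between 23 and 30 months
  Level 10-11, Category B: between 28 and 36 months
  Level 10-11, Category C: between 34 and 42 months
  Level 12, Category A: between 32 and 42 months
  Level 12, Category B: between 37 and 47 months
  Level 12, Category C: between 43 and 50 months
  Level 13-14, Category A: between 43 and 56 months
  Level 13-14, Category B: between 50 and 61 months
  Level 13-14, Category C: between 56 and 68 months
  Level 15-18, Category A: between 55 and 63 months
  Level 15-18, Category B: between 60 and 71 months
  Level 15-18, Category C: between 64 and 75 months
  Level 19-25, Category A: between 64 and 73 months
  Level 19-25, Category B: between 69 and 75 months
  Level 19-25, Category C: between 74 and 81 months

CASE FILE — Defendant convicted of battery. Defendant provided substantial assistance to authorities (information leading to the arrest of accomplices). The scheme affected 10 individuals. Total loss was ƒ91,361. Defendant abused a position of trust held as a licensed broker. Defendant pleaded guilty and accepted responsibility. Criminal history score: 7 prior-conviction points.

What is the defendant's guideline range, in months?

60-71 months

Base offense level for battery: 14.
R1 applies: 14 − 2 = 12.
R2 applies: 12 − 3 = 9.
R3 applies (level before this adjustment is 9 < 18, so +1): 9 + 1 = 10.
R4 applies: 10 + 1 = 11.
R5 applies (level before this adjustment is 11 ≥ 3, so +5): 11 + 5 = 16.
Final offense level: 16.
Criminal history: 7 prior points → Category B (6-8).
Level 16 falls in the 15-18 band.
Grid: Level 15-18 × Category B = 60-71 months.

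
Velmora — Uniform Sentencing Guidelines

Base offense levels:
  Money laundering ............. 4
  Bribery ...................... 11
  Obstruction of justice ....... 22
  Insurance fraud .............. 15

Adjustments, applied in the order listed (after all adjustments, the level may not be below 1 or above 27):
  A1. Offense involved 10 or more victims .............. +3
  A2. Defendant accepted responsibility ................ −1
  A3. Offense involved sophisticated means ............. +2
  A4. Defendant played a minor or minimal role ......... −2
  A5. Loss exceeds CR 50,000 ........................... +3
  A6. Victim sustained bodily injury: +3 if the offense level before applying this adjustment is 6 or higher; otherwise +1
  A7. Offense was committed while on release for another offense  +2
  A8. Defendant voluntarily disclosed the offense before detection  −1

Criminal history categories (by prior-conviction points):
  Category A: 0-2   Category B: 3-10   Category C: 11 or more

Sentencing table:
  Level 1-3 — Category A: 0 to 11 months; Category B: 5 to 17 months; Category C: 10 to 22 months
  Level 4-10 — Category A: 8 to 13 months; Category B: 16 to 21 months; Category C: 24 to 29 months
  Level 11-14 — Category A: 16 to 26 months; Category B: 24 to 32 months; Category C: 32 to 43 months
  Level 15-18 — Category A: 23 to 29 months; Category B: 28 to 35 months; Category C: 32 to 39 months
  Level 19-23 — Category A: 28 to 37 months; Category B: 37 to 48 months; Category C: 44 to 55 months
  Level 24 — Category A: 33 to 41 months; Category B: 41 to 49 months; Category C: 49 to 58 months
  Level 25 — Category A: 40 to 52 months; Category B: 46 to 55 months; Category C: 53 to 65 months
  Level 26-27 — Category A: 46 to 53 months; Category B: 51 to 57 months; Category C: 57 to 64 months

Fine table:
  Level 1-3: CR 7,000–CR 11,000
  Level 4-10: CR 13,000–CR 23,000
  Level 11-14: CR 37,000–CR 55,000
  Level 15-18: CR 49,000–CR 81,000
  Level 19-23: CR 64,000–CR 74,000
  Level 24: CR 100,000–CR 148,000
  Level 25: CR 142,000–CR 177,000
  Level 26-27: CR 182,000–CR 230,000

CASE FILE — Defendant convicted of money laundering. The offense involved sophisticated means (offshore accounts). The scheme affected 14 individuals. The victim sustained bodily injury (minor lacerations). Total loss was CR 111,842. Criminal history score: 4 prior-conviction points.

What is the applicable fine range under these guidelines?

Base offense level for money laundering: 4.
A1 applies: 4 + 3 = 7.
A3 applies: 7 + 2 = 9.
A4 does not apply.
A5 applies: 9 + 3 = 12.
A6 applies (level before this adjustment is 12 ≥ 6, so +3): 12 + 3 = 15.
A7 does not apply.
Final offense level: 15.
Level 15 falls in the 15-18 band.
Fine table: Level 15-18 → CR 49,000–CR 81,000.

CR 49,000–CR 81,000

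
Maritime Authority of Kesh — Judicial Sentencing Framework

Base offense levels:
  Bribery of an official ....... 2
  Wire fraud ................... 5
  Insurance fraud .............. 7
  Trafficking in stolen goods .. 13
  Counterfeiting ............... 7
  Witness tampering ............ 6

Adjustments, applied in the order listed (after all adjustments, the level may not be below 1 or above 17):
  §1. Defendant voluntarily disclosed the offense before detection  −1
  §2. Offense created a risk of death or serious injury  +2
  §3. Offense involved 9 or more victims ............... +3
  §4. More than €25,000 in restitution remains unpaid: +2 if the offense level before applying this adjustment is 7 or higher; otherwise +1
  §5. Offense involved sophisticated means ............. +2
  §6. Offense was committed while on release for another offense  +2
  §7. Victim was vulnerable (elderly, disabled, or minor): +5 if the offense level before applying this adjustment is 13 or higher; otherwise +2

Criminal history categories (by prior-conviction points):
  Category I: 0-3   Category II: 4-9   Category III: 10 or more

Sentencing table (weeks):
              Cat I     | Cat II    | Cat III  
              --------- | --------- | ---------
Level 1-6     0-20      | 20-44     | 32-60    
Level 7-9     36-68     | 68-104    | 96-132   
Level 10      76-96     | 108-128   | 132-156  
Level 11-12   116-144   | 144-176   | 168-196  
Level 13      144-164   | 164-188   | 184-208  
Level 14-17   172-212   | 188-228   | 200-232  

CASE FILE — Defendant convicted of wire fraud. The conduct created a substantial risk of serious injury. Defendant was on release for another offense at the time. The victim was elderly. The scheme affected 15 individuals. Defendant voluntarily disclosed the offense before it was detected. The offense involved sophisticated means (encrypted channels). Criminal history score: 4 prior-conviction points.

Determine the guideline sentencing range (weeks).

Base offense level for wire fraud: 5.
§1 applies: 5 − 1 = 4.
§2 applies: 4 + 2 = 6.
§3 applies: 6 + 3 = 9.
§4 does not apply.
§5 applies: 9 + 2 = 11.
§6 applies: 11 + 2 = 13.
§7 applies (level before this adjustment is 13 ≥ 13, so +5): 13 + 5 = 18.
Level 18 exceeds the maximum of 17; capped at 17.
Final offense level: 17.
Criminal history: 4 prior points → Category II (4-9).
Level 17 falls in the 14-17 band.
Grid: Level 14-17 × Category II = 188-228 weeks.

188-228 weeks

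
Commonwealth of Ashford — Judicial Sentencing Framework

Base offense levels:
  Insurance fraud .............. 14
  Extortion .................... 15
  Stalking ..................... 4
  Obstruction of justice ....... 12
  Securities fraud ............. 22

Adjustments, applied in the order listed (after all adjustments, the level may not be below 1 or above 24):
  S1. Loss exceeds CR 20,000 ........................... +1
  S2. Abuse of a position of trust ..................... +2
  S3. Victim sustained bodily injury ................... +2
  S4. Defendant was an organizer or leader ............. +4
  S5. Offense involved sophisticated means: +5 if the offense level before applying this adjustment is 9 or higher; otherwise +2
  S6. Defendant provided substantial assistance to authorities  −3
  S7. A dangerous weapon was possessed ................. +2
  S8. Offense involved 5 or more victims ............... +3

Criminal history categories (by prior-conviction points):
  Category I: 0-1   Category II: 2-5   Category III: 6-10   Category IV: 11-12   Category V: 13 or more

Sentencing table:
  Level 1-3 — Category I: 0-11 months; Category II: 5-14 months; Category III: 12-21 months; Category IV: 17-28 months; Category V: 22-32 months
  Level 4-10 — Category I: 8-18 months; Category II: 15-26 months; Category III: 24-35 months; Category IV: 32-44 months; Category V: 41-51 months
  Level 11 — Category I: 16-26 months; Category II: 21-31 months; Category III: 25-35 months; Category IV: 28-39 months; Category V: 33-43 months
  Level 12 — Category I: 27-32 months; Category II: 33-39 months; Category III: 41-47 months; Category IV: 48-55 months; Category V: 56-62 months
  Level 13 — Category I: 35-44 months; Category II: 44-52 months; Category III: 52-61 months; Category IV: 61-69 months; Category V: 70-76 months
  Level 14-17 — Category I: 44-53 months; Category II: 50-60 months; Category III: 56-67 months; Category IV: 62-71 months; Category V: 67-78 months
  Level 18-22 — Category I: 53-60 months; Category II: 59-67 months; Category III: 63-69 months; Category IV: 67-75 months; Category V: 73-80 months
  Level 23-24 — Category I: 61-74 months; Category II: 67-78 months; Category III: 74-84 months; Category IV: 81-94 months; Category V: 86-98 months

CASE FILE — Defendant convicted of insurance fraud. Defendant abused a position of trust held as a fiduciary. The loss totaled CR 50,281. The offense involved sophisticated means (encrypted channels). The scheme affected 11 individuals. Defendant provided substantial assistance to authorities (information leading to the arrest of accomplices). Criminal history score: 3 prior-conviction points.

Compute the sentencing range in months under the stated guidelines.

59-67 months

Base offense level for insurance fraud: 14.
S1 applies: 14 + 1 = 15.
S2 applies: 15 + 2 = 17.
S3 does not apply.
S5 applies (level before this adjustment is 17 ≥ 9, so +5): 17 + 5 = 22.
S6 applies: 22 − 3 = 19.
S8 applies: 19 + 3 = 22.
Final offense level: 22.
Criminal history: 3 prior points → Category II (2-5).
Level 22 falls in the 18-22 band.
Grid: Level 18-22 × Category II = 59-67 months.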